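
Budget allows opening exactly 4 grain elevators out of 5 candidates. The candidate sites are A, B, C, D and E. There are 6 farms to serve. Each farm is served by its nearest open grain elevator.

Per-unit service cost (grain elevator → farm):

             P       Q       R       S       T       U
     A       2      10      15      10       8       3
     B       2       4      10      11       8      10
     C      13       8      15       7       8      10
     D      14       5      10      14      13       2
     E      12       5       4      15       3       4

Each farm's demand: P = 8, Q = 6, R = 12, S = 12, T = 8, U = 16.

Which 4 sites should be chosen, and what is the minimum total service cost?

With exactly 4 open, each farm uses its cheapest among the chosen.
{B, C, D, E}: P→B 2·8=16, Q→B 4·6=24, R→E 4·12=48, S→C 7·12=84, T→E 3·8=24, U→D 2·16=32. Service cost 228.
{A, C, D, E}: service cost 234
{A, B, C, E}: service cost 244
Among all 5 size-4 choices, {B, C, D, E} is lowest.

Choose B, C, D and E; total service cost 228.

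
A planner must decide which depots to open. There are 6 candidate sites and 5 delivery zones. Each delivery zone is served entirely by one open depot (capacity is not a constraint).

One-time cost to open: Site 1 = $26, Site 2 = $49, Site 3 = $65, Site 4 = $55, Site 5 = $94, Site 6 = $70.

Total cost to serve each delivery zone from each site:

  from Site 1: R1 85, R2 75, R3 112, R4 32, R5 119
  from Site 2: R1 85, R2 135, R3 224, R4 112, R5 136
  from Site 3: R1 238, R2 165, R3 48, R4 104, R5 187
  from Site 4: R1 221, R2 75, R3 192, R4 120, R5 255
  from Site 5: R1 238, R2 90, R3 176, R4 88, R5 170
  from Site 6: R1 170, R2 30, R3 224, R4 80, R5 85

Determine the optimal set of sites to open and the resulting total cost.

For any fixed open set, each delivery zone goes to its cheapest open site; total = fixed + service.
{Site 1, Site 6}: R1→Site 1 85, R2→Site 6 30, R3→Site 1 112, R4→Site 1 32, R5→Site 6 85. Service 344; fixed 96; total 440.
{Site 1, Site 3, Site 6}: service 280 + fixed 161 = 441
{Site 1}: service 423 + fixed 26 = 449
{Site 1, Site 2, Site 3, Site 4, Site 5, Site 6}: service 280 + fixed 359 = 639
No other subset beats 440.

Open Site 1 and Site 6; minimum total cost 440.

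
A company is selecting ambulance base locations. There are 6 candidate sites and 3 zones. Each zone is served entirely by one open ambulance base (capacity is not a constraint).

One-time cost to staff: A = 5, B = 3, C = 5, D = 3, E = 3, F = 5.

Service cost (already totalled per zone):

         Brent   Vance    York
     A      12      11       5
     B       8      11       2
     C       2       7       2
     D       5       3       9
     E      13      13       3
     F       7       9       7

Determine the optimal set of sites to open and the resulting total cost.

For any fixed open set, each zone goes to its cheapest open site; total = fixed + service.
{C, D}: Brent→C 2, Vance→D 3, York→C 2. Service 7; fixed 8; total 15.
{B, D}: service 10 + fixed 6 = 16
{C}: service 11 + fixed 5 = 16
{A, B, C, D, E, F}: service 7 + fixed 24 = 31
No other subset beats 15.

Open C and D; minimum total cost 15.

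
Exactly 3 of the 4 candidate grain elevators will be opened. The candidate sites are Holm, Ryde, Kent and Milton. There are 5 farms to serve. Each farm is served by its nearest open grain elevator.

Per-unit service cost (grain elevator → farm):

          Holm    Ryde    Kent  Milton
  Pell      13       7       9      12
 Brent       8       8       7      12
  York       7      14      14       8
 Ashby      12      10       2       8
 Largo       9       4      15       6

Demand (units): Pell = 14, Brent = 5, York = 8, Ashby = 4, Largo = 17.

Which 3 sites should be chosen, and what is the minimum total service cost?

Choose Holm, Ryde and Kent; total service cost 265.

With exactly 3 open, each farm uses its cheapest among the chosen.
{Holm, Ryde, Kent}: Pell→Ryde 7·14=98, Brent→Kent 7·5=35, York→Holm 7·8=56, Ashby→Kent 2·4=8, Largo→Ryde 4·17=68. Service cost 265.
{Ryde, Kent, Milton}: service cost 273
{Holm, Ryde, Milton}: service cost 294
Among all 4 size-3 choices, {Holm, Ryde, Kent} is lowest.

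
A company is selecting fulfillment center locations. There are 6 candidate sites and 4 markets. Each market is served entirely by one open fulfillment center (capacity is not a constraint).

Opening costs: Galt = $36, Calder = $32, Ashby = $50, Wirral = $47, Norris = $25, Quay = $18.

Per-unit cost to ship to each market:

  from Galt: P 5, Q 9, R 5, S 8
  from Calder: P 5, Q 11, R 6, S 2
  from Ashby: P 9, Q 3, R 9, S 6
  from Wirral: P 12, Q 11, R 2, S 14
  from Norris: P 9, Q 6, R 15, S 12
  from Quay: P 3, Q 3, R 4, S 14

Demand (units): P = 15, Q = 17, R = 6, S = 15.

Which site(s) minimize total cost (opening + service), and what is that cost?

For any fixed open set, each market goes to its cheapest open site; total = fixed + service.
{Calder, Quay}: P→Quay 3·15=45, Q→Quay 3·17=51, R→Quay 4·6=24, S→Calder 2·15=30. Service 150; fixed 50; total 200.
{Calder, Norris, Quay}: P→Quay 3·15=45, Q→Quay 3·17=51, R→Quay 4·6=24, S→Calder 2·15=30. Service 150; fixed 75; total 225.
{Calder, Wirral, Quay}: service 138 + fixed 97 = 235
{Galt, Calder, Ashby, Wirral, Norris, Quay}: service 138 + fixed 208 = 346
No other subset beats 200.

Open Calder and Quay; minimum total cost 200.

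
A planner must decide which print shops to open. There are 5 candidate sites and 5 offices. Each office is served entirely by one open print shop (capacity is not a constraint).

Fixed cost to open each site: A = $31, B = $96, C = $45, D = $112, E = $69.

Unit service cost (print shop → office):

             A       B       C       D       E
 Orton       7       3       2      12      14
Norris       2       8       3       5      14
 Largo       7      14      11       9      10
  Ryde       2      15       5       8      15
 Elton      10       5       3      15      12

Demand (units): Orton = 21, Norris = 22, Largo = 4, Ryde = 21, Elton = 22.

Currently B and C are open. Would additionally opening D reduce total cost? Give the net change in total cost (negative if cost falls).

No — net change +104 (cost rises by 104).

Current service cost with {B, C}: 323.
Adding D: each office re-picks its cheapest; new service cost 315, saving 8.
Extra fixed cost: 112. Net change = 112 − 8 = 104.
(Totals: 464 → 568.)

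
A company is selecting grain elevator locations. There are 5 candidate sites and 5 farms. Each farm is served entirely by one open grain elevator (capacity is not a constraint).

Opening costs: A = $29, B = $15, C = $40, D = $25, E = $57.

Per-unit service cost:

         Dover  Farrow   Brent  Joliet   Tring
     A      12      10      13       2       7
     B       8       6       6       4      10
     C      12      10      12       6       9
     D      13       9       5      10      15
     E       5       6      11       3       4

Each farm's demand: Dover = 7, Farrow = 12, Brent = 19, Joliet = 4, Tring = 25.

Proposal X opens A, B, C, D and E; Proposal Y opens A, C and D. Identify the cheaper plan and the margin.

Proposal X is cheaper by 88.

Proposal X: {A, B, C, D, E}: Dover→E 5·7=35, Farrow→B 6·12=72, Brent→D 5·19=95, Joliet→A 2·4=8, Tring→E 4·25=100. Service 310; fixed 166; total 476.
Proposal Y: {A, C, D}: Dover→A 12·7=84, Farrow→D 9·12=108, Brent→D 5·19=95, Joliet→A 2·4=8, Tring→A 7·25=175. Service 470; fixed 94; total 564.
Difference: |476 − 564| = 88.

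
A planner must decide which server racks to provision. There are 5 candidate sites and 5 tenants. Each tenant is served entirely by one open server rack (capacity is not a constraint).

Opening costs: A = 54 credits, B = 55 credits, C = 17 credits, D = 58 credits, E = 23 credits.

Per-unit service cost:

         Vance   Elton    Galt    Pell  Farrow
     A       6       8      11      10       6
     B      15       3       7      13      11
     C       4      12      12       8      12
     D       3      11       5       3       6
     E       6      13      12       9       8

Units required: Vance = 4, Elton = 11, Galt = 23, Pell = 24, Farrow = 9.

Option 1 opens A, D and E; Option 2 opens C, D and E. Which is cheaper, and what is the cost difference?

Option 2 is cheaper by 4.

Option 1: {A, D, E}: Vance→D 3·4=12, Elton→A 8·11=88, Galt→D 5·23=115, Pell→D 3·24=72, Farrow→A 6·9=54. Service 341; fixed 135; total 476.
Option 2: {C, D, E}: Vance→D 3·4=12, Elton→D 11·11=121, Galt→D 5·23=115, Pell→D 3·24=72, Farrow→D 6·9=54. Service 374; fixed 98; total 472.
Difference: |476 − 472| = 4.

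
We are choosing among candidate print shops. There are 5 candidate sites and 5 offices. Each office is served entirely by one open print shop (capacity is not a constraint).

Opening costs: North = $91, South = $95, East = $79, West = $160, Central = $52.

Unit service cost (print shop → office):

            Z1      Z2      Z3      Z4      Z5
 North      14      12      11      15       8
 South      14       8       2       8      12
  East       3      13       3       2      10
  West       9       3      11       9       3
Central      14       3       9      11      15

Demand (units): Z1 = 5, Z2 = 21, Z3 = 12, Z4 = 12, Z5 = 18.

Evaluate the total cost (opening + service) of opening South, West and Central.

Total cost: 589

Each office is assigned to its cheapest site among the open ones.
{South, West, Central}: Z1→West 9·5=45, Z2→West 3·21=63, Z3→South 2·12=24, Z4→South 8·12=96, Z5→West 3·18=54. Service 282; fixed 307; total 589.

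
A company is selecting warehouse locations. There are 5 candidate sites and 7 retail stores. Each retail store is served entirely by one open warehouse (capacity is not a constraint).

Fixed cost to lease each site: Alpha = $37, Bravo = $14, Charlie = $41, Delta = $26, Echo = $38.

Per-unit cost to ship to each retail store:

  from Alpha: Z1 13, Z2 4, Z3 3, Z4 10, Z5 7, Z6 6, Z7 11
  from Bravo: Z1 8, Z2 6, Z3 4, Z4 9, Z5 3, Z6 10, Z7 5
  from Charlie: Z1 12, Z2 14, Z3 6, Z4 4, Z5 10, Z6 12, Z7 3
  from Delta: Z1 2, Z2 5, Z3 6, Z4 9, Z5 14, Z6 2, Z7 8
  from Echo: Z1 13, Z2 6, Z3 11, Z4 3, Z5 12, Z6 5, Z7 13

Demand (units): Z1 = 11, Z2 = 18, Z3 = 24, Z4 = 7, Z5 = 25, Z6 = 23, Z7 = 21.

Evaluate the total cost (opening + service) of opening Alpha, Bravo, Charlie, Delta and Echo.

Total cost: 527

Each retail store is assigned to its cheapest site among the open ones.
{Alpha, Bravo, Charlie, Delta, Echo}: Z1→Delta 2·11=22, Z2→Alpha 4·18=72, Z3→Alpha 3·24=72, Z4→Echo 3·7=21, Z5→Bravo 3·25=75, Z6→Delta 2·23=46, Z7→Charlie 3·21=63. Service 371; fixed 156; total 527.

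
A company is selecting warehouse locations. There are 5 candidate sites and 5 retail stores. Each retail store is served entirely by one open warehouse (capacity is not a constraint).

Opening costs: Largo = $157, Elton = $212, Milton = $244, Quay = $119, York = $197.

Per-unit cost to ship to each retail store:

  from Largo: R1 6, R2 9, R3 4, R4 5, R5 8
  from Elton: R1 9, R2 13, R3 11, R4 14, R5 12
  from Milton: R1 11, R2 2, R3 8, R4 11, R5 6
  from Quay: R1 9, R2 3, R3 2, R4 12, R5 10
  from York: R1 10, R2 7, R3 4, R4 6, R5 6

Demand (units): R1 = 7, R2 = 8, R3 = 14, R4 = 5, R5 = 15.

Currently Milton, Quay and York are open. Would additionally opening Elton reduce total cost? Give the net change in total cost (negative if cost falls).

No — net change +212 (cost rises by 212).

Current service cost with {Milton, Quay, York}: 227.
Adding Elton: each retail store re-picks its cheapest; new service cost 227, saving 0.
Extra fixed cost: 212. Net change = 212 − 0 = 212.
(Totals: 787 → 999.)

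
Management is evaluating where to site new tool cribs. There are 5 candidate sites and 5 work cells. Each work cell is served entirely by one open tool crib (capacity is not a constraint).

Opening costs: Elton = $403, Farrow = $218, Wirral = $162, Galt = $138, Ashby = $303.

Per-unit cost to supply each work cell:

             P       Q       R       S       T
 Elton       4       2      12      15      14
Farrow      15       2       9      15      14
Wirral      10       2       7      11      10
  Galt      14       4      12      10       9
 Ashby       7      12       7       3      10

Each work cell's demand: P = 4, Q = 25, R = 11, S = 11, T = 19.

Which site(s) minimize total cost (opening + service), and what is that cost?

For any fixed open set, each work cell goes to its cheapest open site; total = fixed + service.
{Wirral}: P→Wirral 10·4=40, Q→Wirral 2·25=50, R→Wirral 7·11=77, S→Wirral 11·11=121, T→Wirral 10·19=190. Service 478; fixed 162; total 640.
{Galt}: service 569 + fixed 138 = 707
{Wirral, Galt}: P→Wirral 10·4=40, Q→Wirral 2·25=50, R→Wirral 7·11=77, S→Galt 10·11=110, T→Galt 9·19=171. Service 448; fixed 300; total 748.
{Elton, Farrow, Wirral, Galt, Ashby}: P→Elton 4·4=16, Q→Elton 2·25=50, R→Wirral 7·11=77, S→Ashby 3·11=33, T→Galt 9·19=171. Service 347; fixed 1224; total 1571.
No other subset beats 640.

Open Wirral only; minimum total cost 640.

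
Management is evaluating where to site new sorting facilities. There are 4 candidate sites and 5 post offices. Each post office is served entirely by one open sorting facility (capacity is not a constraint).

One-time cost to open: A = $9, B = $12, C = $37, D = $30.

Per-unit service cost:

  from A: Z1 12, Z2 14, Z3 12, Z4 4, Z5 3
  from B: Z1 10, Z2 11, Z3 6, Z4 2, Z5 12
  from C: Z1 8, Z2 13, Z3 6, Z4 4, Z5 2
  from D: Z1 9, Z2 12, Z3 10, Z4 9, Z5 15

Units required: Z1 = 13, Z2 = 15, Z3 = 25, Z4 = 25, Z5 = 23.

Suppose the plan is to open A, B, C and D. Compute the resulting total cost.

Each post office is assigned to its cheapest site among the open ones.
{A, B, C, D}: Z1→C 8·13=104, Z2→B 11·15=165, Z3→B 6·25=150, Z4→B 2·25=50, Z5→C 2·23=46. Service 515; fixed 88; total 603.

Total cost: 603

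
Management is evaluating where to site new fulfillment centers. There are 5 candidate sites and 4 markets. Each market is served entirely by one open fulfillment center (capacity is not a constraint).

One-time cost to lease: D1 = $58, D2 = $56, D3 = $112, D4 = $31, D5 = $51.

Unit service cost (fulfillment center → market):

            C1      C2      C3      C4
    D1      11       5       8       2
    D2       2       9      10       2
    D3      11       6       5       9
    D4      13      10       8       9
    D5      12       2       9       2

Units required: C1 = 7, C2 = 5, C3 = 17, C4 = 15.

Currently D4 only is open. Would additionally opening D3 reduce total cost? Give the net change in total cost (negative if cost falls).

Current service cost with {D4}: 412.
Adding D3: each market re-picks its cheapest; new service cost 327, saving 85.
Extra fixed cost: 112. Net change = 112 − 85 = 27.
(Totals: 443 → 470.)

No — net change +27 (cost rises by 27).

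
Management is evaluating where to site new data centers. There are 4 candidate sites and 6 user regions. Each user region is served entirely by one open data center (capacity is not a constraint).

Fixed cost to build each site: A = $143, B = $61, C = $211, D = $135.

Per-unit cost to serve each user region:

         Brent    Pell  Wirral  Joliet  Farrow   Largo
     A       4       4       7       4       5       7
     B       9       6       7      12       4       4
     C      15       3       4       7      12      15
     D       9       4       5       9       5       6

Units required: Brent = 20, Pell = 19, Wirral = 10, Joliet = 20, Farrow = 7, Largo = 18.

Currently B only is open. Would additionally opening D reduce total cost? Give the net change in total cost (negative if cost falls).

Current service cost with {B}: 704.
Adding D: each user region re-picks its cheapest; new service cost 586, saving 118.
Extra fixed cost: 135. Net change = 135 − 118 = 17.
(Totals: 765 → 782.)

No — net change +17 (cost rises by 17).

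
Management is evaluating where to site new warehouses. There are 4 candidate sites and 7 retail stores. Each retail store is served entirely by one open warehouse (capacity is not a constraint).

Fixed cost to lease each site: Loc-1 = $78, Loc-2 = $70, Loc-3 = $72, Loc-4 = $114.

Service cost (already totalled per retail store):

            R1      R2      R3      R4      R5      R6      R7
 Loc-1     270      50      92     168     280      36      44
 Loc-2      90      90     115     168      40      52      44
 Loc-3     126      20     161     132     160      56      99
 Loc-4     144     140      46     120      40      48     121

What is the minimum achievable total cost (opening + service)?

Minimum total cost: 635

For any fixed open set, each retail store goes to its cheapest open site; total = fixed + service.
{Loc-2, Loc-3}: R1→Loc-2 90, R2→Loc-3 20, R3→Loc-2 115, R4→Loc-3 132, R5→Loc-2 40, R6→Loc-2 52, R7→Loc-2 44. Service 493; fixed 142; total 635.
{Loc-2, Loc-4}: R1→Loc-2 90, R2→Loc-2 90, R3→Loc-4 46, R4→Loc-4 120, R5→Loc-2 40, R6→Loc-4 48, R7→Loc-2 44. Service 478; fixed 184; total 662.
{Loc-2, Loc-3, Loc-4}: R1→Loc-2 90, R2→Loc-3 20, R3→Loc-4 46, R4→Loc-4 120, R5→Loc-2 40, R6→Loc-4 48, R7→Loc-2 44. Service 408; fixed 256; total 664.
{Loc-1, Loc-2, Loc-3, Loc-4}: service 396 + fixed 334 = 730
No other subset beats 635.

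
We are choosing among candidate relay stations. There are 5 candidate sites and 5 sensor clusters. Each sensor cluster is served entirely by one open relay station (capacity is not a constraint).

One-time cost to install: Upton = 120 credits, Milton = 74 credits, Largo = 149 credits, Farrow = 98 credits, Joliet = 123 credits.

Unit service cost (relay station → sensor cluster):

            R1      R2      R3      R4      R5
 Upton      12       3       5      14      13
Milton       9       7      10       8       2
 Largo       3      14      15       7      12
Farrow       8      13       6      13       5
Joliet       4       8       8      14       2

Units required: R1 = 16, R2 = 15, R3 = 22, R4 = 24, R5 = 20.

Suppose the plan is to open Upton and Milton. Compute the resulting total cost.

Each sensor cluster is assigned to its cheapest site among the open ones.
{Upton, Milton}: R1→Milton 9·16=144, R2→Upton 3·15=45, R3→Upton 5·22=110, R4→Milton 8·24=192, R5→Milton 2·20=40. Service 531; fixed 194; total 725.

Total cost: 725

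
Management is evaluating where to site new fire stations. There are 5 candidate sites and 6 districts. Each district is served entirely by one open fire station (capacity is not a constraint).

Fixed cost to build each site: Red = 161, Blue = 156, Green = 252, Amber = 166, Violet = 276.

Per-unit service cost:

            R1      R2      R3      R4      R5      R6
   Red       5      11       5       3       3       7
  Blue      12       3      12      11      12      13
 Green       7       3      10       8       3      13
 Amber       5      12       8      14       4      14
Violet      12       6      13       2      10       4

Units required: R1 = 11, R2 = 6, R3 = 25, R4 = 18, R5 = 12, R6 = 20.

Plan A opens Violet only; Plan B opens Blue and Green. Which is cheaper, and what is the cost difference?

Plan A is cheaper by 188.

Plan A: {Violet}: R1→Violet 12·11=132, R2→Violet 6·6=36, R3→Violet 13·25=325, R4→Violet 2·18=36, R5→Violet 10·12=120, R6→Violet 4·20=80. Service 729; fixed 276; total 1005.
Plan B: {Blue, Green}: R1→Green 7·11=77, R2→Blue 3·6=18, R3→Green 10·25=250, R4→Green 8·18=144, R5→Green 3·12=36, R6→Blue 13·20=260. Service 785; fixed 408; total 1193.
Difference: |1005 − 1193| = 188.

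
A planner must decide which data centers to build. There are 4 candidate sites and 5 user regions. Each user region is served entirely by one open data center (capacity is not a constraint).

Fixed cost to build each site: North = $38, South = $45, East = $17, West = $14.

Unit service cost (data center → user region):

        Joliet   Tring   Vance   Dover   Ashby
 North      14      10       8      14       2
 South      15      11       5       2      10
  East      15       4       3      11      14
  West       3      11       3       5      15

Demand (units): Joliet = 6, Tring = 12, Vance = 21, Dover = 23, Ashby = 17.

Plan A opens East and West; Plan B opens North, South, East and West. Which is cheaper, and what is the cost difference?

Plan A: {East, West}: Joliet→West 3·6=18, Tring→East 4·12=48, Vance→East 3·21=63, Dover→West 5·23=115, Ashby→East 14·17=238. Service 482; fixed 31; total 513.
Plan B: {North, South, East, West}: Joliet→West 3·6=18, Tring→East 4·12=48, Vance→East 3·21=63, Dover→South 2·23=46, Ashby→North 2·17=34. Service 209; fixed 114; total 323.
Difference: |513 − 323| = 190.

Plan B is cheaper by 190.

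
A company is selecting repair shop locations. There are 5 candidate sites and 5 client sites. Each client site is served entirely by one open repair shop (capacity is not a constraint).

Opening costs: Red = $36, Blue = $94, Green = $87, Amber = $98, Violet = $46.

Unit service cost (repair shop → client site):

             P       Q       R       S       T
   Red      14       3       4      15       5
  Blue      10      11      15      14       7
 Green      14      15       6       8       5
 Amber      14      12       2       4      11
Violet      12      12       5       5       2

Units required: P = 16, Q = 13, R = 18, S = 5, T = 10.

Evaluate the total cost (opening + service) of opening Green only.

Each client site is assigned to its cheapest site among the open ones.
{Green}: P→Green 14·16=224, Q→Green 15·13=195, R→Green 6·18=108, S→Green 8·5=40, T→Green 5·10=50. Service 617; fixed 87; total 704.

Total cost: 704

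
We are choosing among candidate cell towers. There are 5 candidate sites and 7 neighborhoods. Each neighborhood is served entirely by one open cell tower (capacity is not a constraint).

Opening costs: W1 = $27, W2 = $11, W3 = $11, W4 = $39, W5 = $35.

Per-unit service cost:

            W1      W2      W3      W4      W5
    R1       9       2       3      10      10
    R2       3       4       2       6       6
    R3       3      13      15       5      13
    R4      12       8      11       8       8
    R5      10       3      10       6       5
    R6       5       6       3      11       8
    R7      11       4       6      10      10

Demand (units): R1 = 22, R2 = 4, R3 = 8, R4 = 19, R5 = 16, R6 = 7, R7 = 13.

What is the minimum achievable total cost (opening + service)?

Minimum total cost: 398

For any fixed open set, each neighborhood goes to its cheapest open site; total = fixed + service.
{W1, W2, W3}: R1→W2 2·22=44, R2→W3 2·4=8, R3→W1 3·8=24, R4→W2 8·19=152, R5→W2 3·16=48, R6→W3 3·7=21, R7→W2 4·13=52. Service 349; fixed 49; total 398.
{W1, W2}: service 367 + fixed 38 = 405
{W2, W3, W4}: service 365 + fixed 61 = 426
{W1, W2, W3, W4, W5}: service 349 + fixed 123 = 472
No other subset beats 398.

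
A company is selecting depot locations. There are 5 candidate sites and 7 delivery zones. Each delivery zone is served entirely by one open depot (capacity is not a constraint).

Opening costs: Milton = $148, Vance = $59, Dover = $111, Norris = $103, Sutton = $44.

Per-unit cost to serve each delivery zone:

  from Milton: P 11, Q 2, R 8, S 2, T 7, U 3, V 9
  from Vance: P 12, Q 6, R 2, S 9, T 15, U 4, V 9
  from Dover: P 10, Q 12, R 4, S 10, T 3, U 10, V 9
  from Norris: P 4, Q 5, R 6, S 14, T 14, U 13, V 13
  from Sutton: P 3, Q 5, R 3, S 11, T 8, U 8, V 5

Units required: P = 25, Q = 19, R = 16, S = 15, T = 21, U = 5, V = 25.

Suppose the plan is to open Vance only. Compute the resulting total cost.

Each delivery zone is assigned to its cheapest site among the open ones.
{Vance}: P→Vance 12·25=300, Q→Vance 6·19=114, R→Vance 2·16=32, S→Vance 9·15=135, T→Vance 15·21=315, U→Vance 4·5=20, V→Vance 9·25=225. Service 1141; fixed 59; total 1200.

Total cost: 1200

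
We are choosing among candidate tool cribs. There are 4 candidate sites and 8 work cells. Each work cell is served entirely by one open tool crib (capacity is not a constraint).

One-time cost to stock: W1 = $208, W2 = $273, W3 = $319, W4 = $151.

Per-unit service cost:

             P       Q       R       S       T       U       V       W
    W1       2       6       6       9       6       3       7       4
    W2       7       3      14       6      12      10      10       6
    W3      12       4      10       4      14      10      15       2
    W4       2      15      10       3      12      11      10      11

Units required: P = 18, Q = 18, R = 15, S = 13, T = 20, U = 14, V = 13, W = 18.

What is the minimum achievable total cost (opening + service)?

Minimum total cost: 884

For any fixed open set, each work cell goes to its cheapest open site; total = fixed + service.
{W1}: P→W1 2·18=36, Q→W1 6·18=108, R→W1 6·15=90, S→W1 9·13=117, T→W1 6·20=120, U→W1 3·14=42, V→W1 7·13=91, W→W1 4·18=72. Service 676; fixed 208; total 884.
{W1, W4}: service 598 + fixed 359 = 957
{W1, W2}: P→W1 2·18=36, Q→W2 3·18=54, R→W1 6·15=90, S→W2 6·13=78, T→W1 6·20=120, U→W1 3·14=42, V→W1 7·13=91, W→W1 4·18=72. Service 583; fixed 481; total 1064.
{W1, W2, W3, W4}: service 508 + fixed 951 = 1459
No other subset beats 884.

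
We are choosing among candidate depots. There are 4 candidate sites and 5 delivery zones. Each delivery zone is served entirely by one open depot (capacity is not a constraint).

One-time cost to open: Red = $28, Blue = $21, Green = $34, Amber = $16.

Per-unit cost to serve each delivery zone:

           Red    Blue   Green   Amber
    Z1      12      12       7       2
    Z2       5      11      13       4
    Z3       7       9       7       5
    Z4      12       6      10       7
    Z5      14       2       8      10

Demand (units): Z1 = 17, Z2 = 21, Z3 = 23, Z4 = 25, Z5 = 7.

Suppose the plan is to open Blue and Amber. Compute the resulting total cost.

Each delivery zone is assigned to its cheapest site among the open ones.
{Blue, Amber}: Z1→Amber 2·17=34, Z2→Amber 4·21=84, Z3→Amber 5·23=115, Z4→Blue 6·25=150, Z5→Blue 2·7=14. Service 397; fixed 37; total 434.

Total cost: 434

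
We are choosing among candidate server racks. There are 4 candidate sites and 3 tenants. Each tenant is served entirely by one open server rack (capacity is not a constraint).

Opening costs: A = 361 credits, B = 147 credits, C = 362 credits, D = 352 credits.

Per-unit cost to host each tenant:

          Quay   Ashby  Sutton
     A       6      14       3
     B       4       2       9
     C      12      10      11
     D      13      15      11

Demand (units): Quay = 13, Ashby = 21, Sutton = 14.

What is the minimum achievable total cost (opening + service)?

Minimum total cost: 367

For any fixed open set, each tenant goes to its cheapest open site; total = fixed + service.
{B}: Quay→B 4·13=52, Ashby→B 2·21=42, Sutton→B 9·14=126. Service 220; fixed 147; total 367.
{A, B}: service 136 + fixed 508 = 644
{B, D}: Quay→B 4·13=52, Ashby→B 2·21=42, Sutton→B 9·14=126. Service 220; fixed 499; total 719.
{A, B, C, D}: service 136 + fixed 1222 = 1358
No other subset beats 367.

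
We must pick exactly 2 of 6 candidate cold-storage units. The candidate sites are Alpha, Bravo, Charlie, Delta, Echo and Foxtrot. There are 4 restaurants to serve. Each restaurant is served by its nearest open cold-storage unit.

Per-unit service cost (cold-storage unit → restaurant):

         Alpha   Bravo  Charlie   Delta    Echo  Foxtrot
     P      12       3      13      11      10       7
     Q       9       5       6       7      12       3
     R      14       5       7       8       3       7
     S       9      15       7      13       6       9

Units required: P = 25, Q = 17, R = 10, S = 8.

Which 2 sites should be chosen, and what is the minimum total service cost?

With exactly 2 open, each restaurant uses its cheapest among the chosen.
{Bravo, Echo}: P→Bravo 3·25=75, Q→Bravo 5·17=85, R→Echo 3·10=30, S→Echo 6·8=48. Service cost 238.
{Bravo, Foxtrot}: service cost 248
{Bravo, Charlie}: service cost 266
Among all 15 size-2 choices, {Bravo, Echo} is lowest.

Choose Bravo and Echo; total service cost 238.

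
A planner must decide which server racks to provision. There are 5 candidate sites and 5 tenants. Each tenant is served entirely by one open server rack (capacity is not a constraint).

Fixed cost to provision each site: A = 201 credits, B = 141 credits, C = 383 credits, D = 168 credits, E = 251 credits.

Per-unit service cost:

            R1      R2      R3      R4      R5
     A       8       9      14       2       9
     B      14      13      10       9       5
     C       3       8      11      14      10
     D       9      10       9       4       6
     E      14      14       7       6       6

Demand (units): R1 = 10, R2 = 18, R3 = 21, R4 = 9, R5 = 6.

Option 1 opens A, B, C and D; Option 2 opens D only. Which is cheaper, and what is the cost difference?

Option 1: {A, B, C, D}: R1→C 3·10=30, R2→C 8·18=144, R3→D 9·21=189, R4→A 2·9=18, R5→B 5·6=30. Service 411; fixed 893; total 1304.
Option 2: {D}: R1→D 9·10=90, R2→D 10·18=180, R3→D 9·21=189, R4→D 4·9=36, R5→D 6·6=36. Service 531; fixed 168; total 699.
Difference: |1304 − 699| = 605.

Option 2 is cheaper by 605.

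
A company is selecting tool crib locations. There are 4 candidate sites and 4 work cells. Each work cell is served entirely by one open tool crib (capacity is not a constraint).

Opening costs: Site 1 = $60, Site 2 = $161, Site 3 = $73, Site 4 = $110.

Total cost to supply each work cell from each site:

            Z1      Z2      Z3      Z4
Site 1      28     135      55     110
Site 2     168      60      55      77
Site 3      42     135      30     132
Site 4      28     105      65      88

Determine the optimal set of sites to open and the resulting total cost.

Open Site 1 only; minimum total cost 388.

For any fixed open set, each work cell goes to its cheapest open site; total = fixed + service.
{Site 1}: Z1→Site 1 28, Z2→Site 1 135, Z3→Site 1 55, Z4→Site 1 110. Service 328; fixed 60; total 388.
{Site 4}: service 286 + fixed 110 = 396
{Site 3}: Z1→Site 3 42, Z2→Site 3 135, Z3→Site 3 30, Z4→Site 3 132. Service 339; fixed 73; total 412.
{Site 1, Site 2, Site 3, Site 4}: Z1→Site 1 28, Z2→Site 2 60, Z3→Site 3 30, Z4→Site 2 77. Service 195; fixed 404; total 599.
No other subset beats 388.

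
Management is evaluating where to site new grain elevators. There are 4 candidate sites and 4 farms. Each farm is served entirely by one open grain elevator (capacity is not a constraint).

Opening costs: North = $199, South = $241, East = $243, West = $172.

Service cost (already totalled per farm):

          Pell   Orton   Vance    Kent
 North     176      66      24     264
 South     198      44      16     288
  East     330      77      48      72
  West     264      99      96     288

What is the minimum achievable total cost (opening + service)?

Minimum total cost: 729

For any fixed open set, each farm goes to its cheapest open site; total = fixed + service.
{North}: Pell→North 176, Orton→North 66, Vance→North 24, Kent→North 264. Service 530; fixed 199; total 729.
{East}: service 527 + fixed 243 = 770
{North, East}: service 338 + fixed 442 = 780
{North, South, East, West}: service 308 + fixed 855 = 1163
(All 15 nonempty subsets were checked; North only is lowest.)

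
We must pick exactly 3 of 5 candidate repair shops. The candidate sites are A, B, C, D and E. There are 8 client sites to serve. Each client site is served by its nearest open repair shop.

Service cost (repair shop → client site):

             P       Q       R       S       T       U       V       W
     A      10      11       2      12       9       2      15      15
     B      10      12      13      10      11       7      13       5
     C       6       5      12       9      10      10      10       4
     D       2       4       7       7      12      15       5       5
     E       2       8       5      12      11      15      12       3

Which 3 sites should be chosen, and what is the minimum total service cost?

With exactly 3 open, each client site uses its cheapest among the chosen.
{A, D, E}: P→D 2, Q→D 4, R→A 2, S→D 7, T→A 9, U→A 2, V→D 5, W→E 3. Service cost 34.
{A, C, D}: service cost 35
{A, B, D}: service cost 36
Among all 10 size-3 choices, {A, D, E} is lowest.

Choose A, D and E; total service cost 34.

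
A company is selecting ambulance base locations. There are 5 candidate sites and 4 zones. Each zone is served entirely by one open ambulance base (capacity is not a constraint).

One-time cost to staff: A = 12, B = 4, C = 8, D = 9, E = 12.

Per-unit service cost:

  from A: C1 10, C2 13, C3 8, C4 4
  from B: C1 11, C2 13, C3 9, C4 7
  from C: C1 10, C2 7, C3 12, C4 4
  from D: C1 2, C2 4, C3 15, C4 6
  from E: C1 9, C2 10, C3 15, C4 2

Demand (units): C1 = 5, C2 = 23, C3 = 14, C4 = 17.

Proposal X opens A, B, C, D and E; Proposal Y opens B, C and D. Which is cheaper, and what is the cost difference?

Proposal X: {A, B, C, D, E}: C1→D 2·5=10, C2→D 4·23=92, C3→A 8·14=112, C4→E 2·17=34. Service 248; fixed 45; total 293.
Proposal Y: {B, C, D}: C1→D 2·5=10, C2→D 4·23=92, C3→B 9·14=126, C4→C 4·17=68. Service 296; fixed 21; total 317.
Difference: |293 − 317| = 24.

Proposal X is cheaper by 24.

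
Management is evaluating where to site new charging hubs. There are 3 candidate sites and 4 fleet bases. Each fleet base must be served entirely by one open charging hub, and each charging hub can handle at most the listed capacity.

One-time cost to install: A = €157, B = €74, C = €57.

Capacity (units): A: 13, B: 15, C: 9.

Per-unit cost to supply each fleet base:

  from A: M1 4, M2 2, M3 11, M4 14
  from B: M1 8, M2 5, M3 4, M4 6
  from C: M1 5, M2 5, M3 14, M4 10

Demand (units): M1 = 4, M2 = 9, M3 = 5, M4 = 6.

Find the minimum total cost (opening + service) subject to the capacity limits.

Minimum total cost: 264

Open {B, C}: M1→B 8·4=32, M2→C 5·9=45, M3→B 4·5=20, M4→B 6·6=36.
Loads: B carries 15/15, C carries 9/9. Service 133; fixed 131; total 264.
Next best feasible plan costs 302.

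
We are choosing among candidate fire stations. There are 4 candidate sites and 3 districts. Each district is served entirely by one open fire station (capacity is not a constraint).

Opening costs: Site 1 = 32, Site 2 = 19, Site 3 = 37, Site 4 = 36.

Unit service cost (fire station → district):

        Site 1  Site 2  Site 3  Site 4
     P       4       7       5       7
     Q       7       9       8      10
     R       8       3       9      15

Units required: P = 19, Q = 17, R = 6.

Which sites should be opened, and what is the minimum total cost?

For any fixed open set, each district goes to its cheapest open site; total = fixed + service.
{Site 1, Site 2}: P→Site 1 4·19=76, Q→Site 1 7·17=119, R→Site 2 3·6=18. Service 213; fixed 51; total 264.
{Site 1}: P→Site 1 4·19=76, Q→Site 1 7·17=119, R→Site 1 8·6=48. Service 243; fixed 32; total 275.
{Site 1, Site 2, Site 4}: P→Site 1 4·19=76, Q→Site 1 7·17=119, R→Site 2 3·6=18. Service 213; fixed 87; total 300.
{Site 1, Site 2, Site 3, Site 4}: service 213 + fixed 124 = 337
No other subset beats 264.

Open Site 1 and Site 2; minimum total cost 264.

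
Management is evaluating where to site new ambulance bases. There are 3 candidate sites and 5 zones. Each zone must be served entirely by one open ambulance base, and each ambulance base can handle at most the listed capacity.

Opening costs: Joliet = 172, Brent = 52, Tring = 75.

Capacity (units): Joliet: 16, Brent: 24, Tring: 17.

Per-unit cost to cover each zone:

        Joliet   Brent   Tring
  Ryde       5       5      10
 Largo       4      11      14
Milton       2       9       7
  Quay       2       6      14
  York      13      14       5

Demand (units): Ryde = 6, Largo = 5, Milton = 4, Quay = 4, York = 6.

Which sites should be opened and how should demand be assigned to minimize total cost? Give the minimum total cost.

Minimum total cost: 294

Open {Brent, Tring}: Ryde→Brent 5·6=30, Largo→Brent 11·5=55, Milton→Tring 7·4=28, Quay→Brent 6·4=24, York→Tring 5·6=30.
Loads: Brent carries 15/24, Tring carries 10/17. Service 167; fixed 127; total 294.
Next best feasible plan costs 302.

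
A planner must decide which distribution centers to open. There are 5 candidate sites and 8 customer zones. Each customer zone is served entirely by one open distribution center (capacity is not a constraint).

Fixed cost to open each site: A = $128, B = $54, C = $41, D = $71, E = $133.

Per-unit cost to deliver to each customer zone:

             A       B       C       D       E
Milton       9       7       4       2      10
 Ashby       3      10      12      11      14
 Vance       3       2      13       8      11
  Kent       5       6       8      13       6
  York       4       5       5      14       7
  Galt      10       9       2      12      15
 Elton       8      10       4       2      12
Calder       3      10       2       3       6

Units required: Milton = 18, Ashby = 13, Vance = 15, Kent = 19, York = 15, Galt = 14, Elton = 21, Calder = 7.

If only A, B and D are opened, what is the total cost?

Each customer zone is assigned to its cheapest site among the open ones.
{A, B, D}: Milton→D 2·18=36, Ashby→A 3·13=39, Vance→B 2·15=30, Kent→A 5·19=95, York→A 4·15=60, Galt→B 9·14=126, Elton→D 2·21=42, Calder→A 3·7=21. Service 449; fixed 253; total 702.

Total cost: 702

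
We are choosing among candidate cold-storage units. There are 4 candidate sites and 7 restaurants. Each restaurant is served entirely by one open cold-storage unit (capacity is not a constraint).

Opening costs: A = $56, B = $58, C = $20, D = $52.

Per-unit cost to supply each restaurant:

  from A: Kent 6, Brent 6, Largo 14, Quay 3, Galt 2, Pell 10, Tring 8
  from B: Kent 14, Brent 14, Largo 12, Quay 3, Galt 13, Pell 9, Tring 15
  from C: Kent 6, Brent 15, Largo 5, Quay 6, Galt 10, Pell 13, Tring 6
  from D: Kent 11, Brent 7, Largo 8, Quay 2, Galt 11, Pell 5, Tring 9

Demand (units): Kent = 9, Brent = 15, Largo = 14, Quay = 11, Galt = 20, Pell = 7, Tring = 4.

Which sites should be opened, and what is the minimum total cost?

Open A and C; minimum total cost 457.

For any fixed open set, each restaurant goes to its cheapest open site; total = fixed + service.
{A, C}: Kent→A 6·9=54, Brent→A 6·15=90, Largo→C 5·14=70, Quay→A 3·11=33, Galt→A 2·20=40, Pell→A 10·7=70, Tring→C 6·4=24. Service 381; fixed 76; total 457.
{A, C, D}: service 335 + fixed 128 = 463
{A, D}: Kent→A 6·9=54, Brent→A 6·15=90, Largo→D 8·14=112, Quay→D 2·11=22, Galt→A 2·20=40, Pell→D 5·7=35, Tring→A 8·4=32. Service 385; fixed 108; total 493.
{A, B, C, D}: service 335 + fixed 186 = 521
No other subset beats 457.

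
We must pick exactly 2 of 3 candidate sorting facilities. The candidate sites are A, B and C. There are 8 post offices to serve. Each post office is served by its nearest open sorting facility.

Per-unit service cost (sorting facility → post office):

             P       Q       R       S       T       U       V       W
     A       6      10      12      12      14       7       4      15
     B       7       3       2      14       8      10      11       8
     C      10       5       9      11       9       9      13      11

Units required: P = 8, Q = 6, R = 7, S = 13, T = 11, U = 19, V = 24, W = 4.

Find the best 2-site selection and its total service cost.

Choose A and B; total service cost 585.

With exactly 2 open, each post office uses its cheapest among the chosen.
{A, B}: P→A 6·8=48, Q→B 3·6=18, R→B 2·7=14, S→A 12·13=156, T→B 8·11=88, U→A 7·19=133, V→A 4·24=96, W→B 8·4=32. Service cost 585.
{A, C}: service cost 656
{B, C}: service cost 786
Among all 3 size-2 choices, {A, B} is lowest.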